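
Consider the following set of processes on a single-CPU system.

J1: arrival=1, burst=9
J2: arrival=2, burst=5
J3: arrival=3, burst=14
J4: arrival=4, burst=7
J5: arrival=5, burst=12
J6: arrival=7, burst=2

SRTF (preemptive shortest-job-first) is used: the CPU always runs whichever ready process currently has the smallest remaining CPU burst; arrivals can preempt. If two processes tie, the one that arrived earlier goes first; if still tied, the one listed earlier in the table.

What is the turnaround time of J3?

Schedule: | idle 0-1 | J1 1-2 | J2 2-7 | J6 7-9 | J4 9-16 | J1 16-24 | J5 24-36 | J3 36-50 |
Completion: J1=24  J2=7  J3=50  J4=16  J5=36  J6=9
Turnaround (C−A): J1=23  J2=5  J3=47  J4=12  J5=31  J6=2
Turnaround(J3) = completion − arrival = 50 − 3 = 47

47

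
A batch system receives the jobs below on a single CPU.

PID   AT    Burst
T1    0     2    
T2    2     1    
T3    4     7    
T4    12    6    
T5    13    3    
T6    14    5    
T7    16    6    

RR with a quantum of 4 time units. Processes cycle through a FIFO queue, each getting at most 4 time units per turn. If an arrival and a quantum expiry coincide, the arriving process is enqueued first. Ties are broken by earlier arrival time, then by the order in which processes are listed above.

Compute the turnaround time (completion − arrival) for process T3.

Schedule: | T1 0-2 | T2 2-3 | idle 3-4 | T3 4-11 | idle 11-12 | T4 12-16 | T5 16-19 | T6 19-23 | T7 23-27 | T4 27-29 | T6 29-30 | T7 30-32 |
Completion: T1=2  T2=3  T3=11  T4=29  T5=19  T6=30  T7=32
Turnaround (C−A): T1=2  T2=1  T3=7  T4=17  T5=6  T6=16  T7=16
Turnaround(T3) = completion − arrival = 11 − 4 = 7

7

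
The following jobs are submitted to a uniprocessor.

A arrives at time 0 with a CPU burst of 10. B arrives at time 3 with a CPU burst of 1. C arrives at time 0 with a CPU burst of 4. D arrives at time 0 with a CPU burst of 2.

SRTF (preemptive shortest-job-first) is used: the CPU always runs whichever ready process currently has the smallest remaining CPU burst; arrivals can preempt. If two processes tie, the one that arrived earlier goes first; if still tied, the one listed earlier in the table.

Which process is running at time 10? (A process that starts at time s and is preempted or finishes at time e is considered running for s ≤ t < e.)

Timeline: | D 0-2 | C 2-3 | B 3-4 | C 4-7 | A 7-17 |
Completion: A=17  B=4  C=7  D=2
Turnaround (C−A): A=17  B=1  C=7  D=2

A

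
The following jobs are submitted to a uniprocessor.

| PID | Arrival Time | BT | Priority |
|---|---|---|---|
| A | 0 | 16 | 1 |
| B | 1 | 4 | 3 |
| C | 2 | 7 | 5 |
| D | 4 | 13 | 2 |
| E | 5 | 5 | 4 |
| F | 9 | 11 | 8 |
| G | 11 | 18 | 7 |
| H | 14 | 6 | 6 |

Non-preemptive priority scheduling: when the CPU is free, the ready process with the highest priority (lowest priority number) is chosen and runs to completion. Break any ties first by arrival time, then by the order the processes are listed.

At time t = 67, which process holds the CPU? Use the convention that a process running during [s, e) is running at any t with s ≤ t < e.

G

Schedule: | A 0-16 | D 16-29 | B 29-33 | E 33-38 | C 38-45 | H 45-51 | G 51-69 | F 69-80 |
Completion: A=16  B=33  C=45  D=29  E=38  F=80  G=69  H=51
Turnaround (C−A): A=16  B=32  C=43  D=25  E=33  F=71  G=58  H=37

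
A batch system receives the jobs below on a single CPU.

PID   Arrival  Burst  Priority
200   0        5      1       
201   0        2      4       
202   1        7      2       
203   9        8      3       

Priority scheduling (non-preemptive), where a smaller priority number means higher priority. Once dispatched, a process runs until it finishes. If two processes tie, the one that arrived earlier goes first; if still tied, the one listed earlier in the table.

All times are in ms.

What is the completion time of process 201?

22

Schedule: | 200 0-5 | 202 5-12 | 203 12-20 | 201 20-22 |
Completion: 200=5  201=22  202=12  203=20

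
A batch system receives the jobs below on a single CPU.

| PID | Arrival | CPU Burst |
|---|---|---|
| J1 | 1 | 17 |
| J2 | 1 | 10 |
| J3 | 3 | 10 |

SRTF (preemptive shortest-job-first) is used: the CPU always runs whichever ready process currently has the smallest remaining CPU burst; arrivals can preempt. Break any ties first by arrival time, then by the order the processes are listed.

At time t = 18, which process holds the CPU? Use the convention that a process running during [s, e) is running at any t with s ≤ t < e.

Schedule: | idle 0-1 | J2 1-11 | J3 11-21 | J1 21-38 |
Completion: J1=38  J2=11  J3=21

J3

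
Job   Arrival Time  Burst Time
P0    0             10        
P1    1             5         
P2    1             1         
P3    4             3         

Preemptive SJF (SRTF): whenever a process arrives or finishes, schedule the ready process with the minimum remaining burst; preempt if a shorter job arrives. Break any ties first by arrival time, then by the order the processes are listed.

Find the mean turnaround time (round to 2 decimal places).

Schedule: | P0 0-1 | P2 1-2 | P1 2-7 | P3 7-10 | P0 10-19 |
Completion: P0=19  P1=7  P2=2  P3=10
Turnaround times: P0=19, P1=6, P2=1, P3=6
Average turnaround = (19+6+1+6) / 4 = 32/4 = 8.00

8.00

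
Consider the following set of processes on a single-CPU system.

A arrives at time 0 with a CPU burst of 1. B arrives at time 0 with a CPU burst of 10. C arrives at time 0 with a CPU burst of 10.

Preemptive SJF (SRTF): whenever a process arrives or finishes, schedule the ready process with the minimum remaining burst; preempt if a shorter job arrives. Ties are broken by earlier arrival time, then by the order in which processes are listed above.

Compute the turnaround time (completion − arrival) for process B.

Gantt: | A 0-1 | B 1-11 | C 11-21 |
Completion: A=1  B=11  C=21
Turnaround(B) = completion − arrival = 11 − 0 = 11

11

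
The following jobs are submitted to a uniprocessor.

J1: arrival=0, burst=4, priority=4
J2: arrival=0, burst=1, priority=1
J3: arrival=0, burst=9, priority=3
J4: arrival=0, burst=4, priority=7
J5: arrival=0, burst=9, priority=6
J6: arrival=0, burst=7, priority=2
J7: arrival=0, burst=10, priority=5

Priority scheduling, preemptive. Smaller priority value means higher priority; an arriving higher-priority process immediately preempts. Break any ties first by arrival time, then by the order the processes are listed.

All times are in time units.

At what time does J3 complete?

Timeline: | J2 0-1 | J6 1-8 | J3 8-17 | J1 17-21 | J7 21-31 | J5 31-40 | J4 40-44 |
Completion: J1=21  J2=1  J3=17  J4=44  J5=40  J6=8  J7=31
Turnaround (C−A): J1=21  J2=1  J3=17  J4=44  J5=40  J6=8  J7=31

17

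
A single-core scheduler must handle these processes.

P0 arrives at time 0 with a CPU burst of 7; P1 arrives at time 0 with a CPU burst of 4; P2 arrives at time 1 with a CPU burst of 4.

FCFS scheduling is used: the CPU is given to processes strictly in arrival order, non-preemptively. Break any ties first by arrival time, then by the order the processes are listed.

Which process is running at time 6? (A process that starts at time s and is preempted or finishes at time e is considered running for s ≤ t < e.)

P0

Gantt: | P0 0-7 | P1 7-11 | P2 11-15 |
Completion: P0=7  P1=11  P2=15
Turnaround (C−A): P0=7  P1=11  P2=14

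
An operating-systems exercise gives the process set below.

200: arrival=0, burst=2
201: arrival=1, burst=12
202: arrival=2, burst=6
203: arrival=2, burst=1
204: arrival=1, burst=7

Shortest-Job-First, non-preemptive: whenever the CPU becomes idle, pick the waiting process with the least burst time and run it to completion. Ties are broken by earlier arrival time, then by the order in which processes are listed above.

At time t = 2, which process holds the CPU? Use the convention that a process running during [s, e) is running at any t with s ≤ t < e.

203

Gantt: | 200 0-2 | 203 2-3 | 202 3-9 | 204 9-16 | 201 16-28 |
Completion: 200=2  201=28  202=9  203=3  204=16
Turnaround (C−A): 200=2  201=27  202=7  203=1  204=15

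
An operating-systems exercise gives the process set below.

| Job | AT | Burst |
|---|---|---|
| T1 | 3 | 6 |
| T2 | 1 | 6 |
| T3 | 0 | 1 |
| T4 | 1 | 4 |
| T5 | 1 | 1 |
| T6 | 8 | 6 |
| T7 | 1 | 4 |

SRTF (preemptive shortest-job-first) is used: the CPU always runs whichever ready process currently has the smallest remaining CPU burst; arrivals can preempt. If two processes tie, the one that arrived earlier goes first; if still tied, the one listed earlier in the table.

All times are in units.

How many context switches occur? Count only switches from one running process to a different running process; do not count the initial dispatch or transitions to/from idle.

6

Schedule: | T3 0-1 | T5 1-2 | T4 2-6 | T7 6-10 | T2 10-16 | T1 16-22 | T6 22-28 |
Completion: T1=22  T2=16  T3=1  T4=6  T5=2  T6=28  T7=10
Turnaround (C−A): T1=19  T2=15  T3=1  T4=5  T5=1  T6=20  T7=9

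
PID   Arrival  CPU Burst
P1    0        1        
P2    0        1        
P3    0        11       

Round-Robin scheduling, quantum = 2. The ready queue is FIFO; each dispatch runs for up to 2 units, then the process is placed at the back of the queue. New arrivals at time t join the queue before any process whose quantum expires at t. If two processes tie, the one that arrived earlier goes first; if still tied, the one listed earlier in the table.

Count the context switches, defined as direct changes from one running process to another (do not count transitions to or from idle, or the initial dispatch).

Gantt: | P1 0-1 | P2 1-2 | P3 2-13 |
Completion: P1=1  P2=2  P3=13
Turnaround (C−A): P1=1  P2=2  P3=13

2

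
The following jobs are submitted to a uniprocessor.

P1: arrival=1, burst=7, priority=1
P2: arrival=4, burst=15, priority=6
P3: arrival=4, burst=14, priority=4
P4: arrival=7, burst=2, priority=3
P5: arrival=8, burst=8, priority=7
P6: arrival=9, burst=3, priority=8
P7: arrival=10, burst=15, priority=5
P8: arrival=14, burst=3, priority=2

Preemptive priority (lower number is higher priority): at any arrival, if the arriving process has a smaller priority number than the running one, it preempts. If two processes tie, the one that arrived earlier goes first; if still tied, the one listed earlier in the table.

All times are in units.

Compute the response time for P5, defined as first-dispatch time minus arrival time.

Schedule: | idle 0-1 | P1 1-8 | P4 8-10 | P3 10-14 | P8 14-17 | P3 17-27 | P7 27-42 | P2 42-57 | P5 57-65 | P6 65-68 |
Completion: P1=8  P2=57  P3=27  P4=10  P5=65  P6=68  P7=42  P8=17
Turnaround (C−A): P1=7  P2=53  P3=23  P4=3  P5=57  P6=59  P7=32  P8=3
Response(P5) = first start − arrival = 57 − 8 = 49

49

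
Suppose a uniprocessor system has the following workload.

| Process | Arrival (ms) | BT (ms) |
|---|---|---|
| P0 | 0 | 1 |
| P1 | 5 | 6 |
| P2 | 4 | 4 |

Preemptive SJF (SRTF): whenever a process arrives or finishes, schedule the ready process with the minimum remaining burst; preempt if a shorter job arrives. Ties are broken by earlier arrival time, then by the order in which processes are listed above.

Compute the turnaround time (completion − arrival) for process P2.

4

Schedule: | P0 0-1 | idle 1-4 | P2 4-8 | P1 8-14 |
Completion: P0=1  P1=14  P2=8
Turnaround(P2) = completion − arrival = 8 − 4 = 4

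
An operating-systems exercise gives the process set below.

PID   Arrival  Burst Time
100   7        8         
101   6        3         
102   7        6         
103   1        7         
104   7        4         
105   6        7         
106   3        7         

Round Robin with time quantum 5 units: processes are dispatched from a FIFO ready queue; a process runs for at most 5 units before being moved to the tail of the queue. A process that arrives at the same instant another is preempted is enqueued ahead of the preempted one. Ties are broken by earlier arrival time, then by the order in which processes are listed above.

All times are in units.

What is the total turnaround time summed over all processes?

Schedule: | idle 0-1 | 103 1-6 | 106 6-11 | 101 11-14 | 105 14-19 | 103 19-21 | 100 21-26 | 102 26-31 | 104 31-35 | 106 35-37 | 105 37-39 | 100 39-42 | 102 42-43 |
Completion: 100=42  101=14  102=43  103=21  104=35  105=39  106=37
Turnaround = completion − arrival: 100=35, 101=8, 102=36, 103=20, 104=28, 105=33, 106=34
Total turnaround = 35 + 8 + 36 + 20 + 28 + 33 + 34 = 194

194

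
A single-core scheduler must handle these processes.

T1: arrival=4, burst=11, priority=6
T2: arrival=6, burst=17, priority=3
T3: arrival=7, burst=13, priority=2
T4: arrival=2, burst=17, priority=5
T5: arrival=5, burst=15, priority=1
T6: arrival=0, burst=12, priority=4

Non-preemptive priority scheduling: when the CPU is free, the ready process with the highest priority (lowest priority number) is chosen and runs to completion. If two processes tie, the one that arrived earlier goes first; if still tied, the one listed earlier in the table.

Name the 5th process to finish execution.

T4

Timeline: | T6 0-12 | T5 12-27 | T3 27-40 | T2 40-57 | T4 57-74 | T1 74-85 |
Completion: T1=85  T2=57  T3=40  T4=74  T5=27  T6=12
Finish order: T6 → T5 → T3 → T2 → T4 → T1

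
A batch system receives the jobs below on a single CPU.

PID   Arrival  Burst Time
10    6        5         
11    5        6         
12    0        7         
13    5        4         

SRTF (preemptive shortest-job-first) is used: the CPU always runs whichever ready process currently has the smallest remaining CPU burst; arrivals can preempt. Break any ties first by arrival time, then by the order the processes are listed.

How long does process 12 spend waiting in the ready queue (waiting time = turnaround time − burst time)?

0

Schedule: | 12 0-7 | 13 7-11 | 10 11-16 | 11 16-22 |
Completion: 10=16  11=22  12=7  13=11
Turnaround (C−A): 10=10  11=17  12=7  13=6
Waiting(12) = turnaround − burst = 7 − 7 = 0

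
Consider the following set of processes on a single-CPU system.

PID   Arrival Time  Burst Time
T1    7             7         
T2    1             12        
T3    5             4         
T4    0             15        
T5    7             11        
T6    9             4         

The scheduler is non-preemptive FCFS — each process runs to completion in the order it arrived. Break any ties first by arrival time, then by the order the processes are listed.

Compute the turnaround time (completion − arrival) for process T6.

Gantt: | T4 0-15 | T2 15-27 | T3 27-31 | T1 31-38 | T5 38-49 | T6 49-53 |
Completion: T1=38  T2=27  T3=31  T4=15  T5=49  T6=53
Turnaround (C−A): T1=31  T2=26  T3=26  T4=15  T5=42  T6=44
Turnaround(T6) = completion − arrival = 53 − 9 = 44

44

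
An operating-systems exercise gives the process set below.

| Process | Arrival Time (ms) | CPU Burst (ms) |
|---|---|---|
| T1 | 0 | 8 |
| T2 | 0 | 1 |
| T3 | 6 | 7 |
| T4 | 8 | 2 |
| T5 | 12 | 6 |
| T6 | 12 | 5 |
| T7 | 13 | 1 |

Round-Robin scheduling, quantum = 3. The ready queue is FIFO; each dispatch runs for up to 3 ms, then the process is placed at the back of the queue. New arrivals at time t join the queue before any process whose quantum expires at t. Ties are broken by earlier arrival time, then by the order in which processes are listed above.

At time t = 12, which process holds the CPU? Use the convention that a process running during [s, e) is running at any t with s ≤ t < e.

Gantt: | T1 0-3 | T2 3-4 | T1 4-7 | T3 7-10 | T1 10-12 | T4 12-14 | T3 14-17 | T5 17-20 | T6 20-23 | T7 23-24 | T3 24-25 | T5 25-28 | T6 28-30 |
Completion: T1=12  T2=4  T3=25  T4=14  T5=28  T6=30  T7=24
Turnaround (C−A): T1=12  T2=4  T3=19  T4=6  T5=16  T6=18  T7=11

T4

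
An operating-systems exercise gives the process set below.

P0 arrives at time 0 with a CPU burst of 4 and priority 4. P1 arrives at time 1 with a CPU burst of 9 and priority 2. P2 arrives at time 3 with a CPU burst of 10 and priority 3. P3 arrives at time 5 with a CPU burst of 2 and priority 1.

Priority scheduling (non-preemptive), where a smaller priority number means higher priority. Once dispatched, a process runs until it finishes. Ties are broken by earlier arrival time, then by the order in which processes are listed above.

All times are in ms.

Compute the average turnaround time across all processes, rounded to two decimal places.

12.00

Gantt: | P0 0-4 | P1 4-13 | P3 13-15 | P2 15-25 |
Completion: P0=4  P1=13  P2=25  P3=15
Turnaround (C−A): P0=4  P1=12  P2=22  P3=10
Turnaround times: P0=4, P1=12, P2=22, P3=10
Average turnaround = (4+12+22+10) / 4 = 48/4 = 12.00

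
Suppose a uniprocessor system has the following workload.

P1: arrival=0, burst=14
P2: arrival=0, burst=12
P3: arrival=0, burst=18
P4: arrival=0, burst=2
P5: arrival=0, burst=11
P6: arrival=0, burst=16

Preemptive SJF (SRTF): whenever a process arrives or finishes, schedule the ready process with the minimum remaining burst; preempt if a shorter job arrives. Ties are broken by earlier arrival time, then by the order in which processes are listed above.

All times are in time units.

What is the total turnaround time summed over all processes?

Gantt: | P4 0-2 | P5 2-13 | P2 13-25 | P1 25-39 | P6 39-55 | P3 55-73 |
Completion: P1=39  P2=25  P3=73  P4=2  P5=13  P6=55
Turnaround (C−A): P1=39  P2=25  P3=73  P4=2  P5=13  P6=55
Turnaround = completion − arrival: P1=39, P2=25, P3=73, P4=2, P5=13, P6=55
Total turnaround = 39 + 25 + 73 + 2 + 13 + 55 = 207

207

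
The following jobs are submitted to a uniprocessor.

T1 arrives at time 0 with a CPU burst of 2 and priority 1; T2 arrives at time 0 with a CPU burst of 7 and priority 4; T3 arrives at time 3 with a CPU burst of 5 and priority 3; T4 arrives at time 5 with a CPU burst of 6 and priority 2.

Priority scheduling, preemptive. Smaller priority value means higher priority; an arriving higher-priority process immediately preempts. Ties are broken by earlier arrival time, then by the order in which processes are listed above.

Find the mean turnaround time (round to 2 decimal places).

9.75

Schedule: | T1 0-2 | T2 2-3 | T3 3-5 | T4 5-11 | T3 11-14 | T2 14-20 |
Completion: T1=2  T2=20  T3=14  T4=11
Turnaround times: T1=2, T2=20, T3=11, T4=6
Average turnaround = (2+20+11+6) / 4 = 39/4 = 9.75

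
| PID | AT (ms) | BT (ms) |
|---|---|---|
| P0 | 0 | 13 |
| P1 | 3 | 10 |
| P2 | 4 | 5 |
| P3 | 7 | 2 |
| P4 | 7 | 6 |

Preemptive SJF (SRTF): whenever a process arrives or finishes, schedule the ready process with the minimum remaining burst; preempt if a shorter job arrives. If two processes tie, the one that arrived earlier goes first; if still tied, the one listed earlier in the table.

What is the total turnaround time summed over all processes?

Schedule: | P0 0-4 | P2 4-9 | P3 9-11 | P4 11-17 | P0 17-26 | P1 26-36 |
Completion: P0=26  P1=36  P2=9  P3=11  P4=17
Turnaround = completion − arrival: P0=26, P1=33, P2=5, P3=4, P4=10
Total turnaround = 26 + 33 + 5 + 4 + 10 = 78

78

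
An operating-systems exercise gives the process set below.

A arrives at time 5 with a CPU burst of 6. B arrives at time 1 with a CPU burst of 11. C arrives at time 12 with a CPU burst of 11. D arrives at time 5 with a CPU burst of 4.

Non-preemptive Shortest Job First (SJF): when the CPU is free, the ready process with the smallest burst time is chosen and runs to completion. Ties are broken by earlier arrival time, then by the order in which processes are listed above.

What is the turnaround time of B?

Gantt: | idle 0-1 | B 1-12 | D 12-16 | A 16-22 | C 22-33 |
Completion: A=22  B=12  C=33  D=16
Turnaround (C−A): A=17  B=11  C=21  D=11
Turnaround(B) = completion − arrival = 12 − 1 = 11

11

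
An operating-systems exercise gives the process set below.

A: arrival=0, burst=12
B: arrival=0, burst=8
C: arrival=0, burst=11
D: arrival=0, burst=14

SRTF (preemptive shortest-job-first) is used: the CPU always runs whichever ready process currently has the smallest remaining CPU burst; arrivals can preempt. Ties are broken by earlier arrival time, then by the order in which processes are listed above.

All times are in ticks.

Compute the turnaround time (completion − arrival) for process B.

Timeline: | B 0-8 | C 8-19 | A 19-31 | D 31-45 |
Completion: A=31  B=8  C=19  D=45
Turnaround (C−A): A=31  B=8  C=19  D=45
Turnaround(B) = completion − arrival = 8 − 0 = 8

8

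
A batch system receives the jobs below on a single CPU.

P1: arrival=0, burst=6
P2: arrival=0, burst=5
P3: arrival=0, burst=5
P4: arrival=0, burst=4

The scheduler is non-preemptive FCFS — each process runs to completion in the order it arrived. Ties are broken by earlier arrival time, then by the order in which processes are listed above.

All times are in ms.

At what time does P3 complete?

16

Schedule: | P1 0-6 | P2 6-11 | P3 11-16 | P4 16-20 |
Completion: P1=6  P2=11  P3=16  P4=20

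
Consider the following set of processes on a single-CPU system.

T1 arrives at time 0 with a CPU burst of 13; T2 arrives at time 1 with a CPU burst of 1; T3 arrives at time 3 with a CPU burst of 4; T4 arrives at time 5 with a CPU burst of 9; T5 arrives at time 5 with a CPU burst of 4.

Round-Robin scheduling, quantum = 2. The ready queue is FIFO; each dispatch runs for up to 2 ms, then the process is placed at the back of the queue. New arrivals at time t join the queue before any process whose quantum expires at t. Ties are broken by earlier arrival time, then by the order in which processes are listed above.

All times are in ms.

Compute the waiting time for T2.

1

Gantt: | T1 0-2 | T2 2-3 | T1 3-5 | T3 5-7 | T4 7-9 | T5 9-11 | T1 11-13 | T3 13-15 | T4 15-17 | T5 17-19 | T1 19-21 | T4 21-23 | T1 23-25 | T4 25-27 | T1 27-29 | T4 29-30 | T1 30-31 |
Completion: T1=31  T2=3  T3=15  T4=30  T5=19
Turnaround (C−A): T1=31  T2=2  T3=12  T4=25  T5=14
Waiting(T2) = turnaround − burst = 2 − 1 = 1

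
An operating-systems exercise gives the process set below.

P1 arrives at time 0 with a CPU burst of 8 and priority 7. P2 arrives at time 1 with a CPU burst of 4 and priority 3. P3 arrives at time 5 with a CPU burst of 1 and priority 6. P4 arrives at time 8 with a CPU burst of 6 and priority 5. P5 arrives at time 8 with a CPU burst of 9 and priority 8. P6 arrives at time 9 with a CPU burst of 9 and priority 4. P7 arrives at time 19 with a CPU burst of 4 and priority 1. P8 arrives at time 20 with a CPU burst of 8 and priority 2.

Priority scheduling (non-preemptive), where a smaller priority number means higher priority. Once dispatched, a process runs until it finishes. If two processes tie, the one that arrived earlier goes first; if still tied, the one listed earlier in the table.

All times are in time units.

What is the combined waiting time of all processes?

108

Timeline: | P1 0-8 | P2 8-12 | P6 12-21 | P7 21-25 | P8 25-33 | P4 33-39 | P3 39-40 | P5 40-49 |
Completion: P1=8  P2=12  P3=40  P4=39  P5=49  P6=21  P7=25  P8=33
Waiting = turnaround − burst: P1=0, P2=7, P3=34, P4=25, P5=32, P6=3, P7=2, P8=5
Total waiting = 0 + 7 + 34 + 25 + 32 + 3 + 2 + 5 = 108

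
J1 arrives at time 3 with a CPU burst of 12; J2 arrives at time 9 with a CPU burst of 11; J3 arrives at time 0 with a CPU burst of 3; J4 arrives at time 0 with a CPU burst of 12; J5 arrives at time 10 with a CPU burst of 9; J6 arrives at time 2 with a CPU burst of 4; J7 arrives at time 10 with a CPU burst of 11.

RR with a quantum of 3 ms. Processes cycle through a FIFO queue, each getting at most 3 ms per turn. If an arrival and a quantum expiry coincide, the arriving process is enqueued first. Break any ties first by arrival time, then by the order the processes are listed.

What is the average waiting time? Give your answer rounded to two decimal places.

Gantt: | J3 0-3 | J4 3-6 | J6 6-9 | J1 9-12 | J4 12-15 | J2 15-18 | J6 18-19 | J5 19-22 | J7 22-25 | J1 25-28 | J4 28-31 | J2 31-34 | J5 34-37 | J7 37-40 | J1 40-43 | J4 43-46 | J2 46-49 | J5 49-52 | J7 52-55 | J1 55-58 | J2 58-60 | J7 60-62 |
Completion: J1=58  J2=60  J3=3  J4=46  J5=52  J6=19  J7=62
Turnaround (C−A): J1=55  J2=51  J3=3  J4=46  J5=42  J6=17  J7=52
Waiting times: J1=43, J2=40, J3=0, J4=34, J5=33, J6=13, J7=41
Average waiting = (43+40+0+34+33+13+41) / 7 = 204/7 = 29.14

29.14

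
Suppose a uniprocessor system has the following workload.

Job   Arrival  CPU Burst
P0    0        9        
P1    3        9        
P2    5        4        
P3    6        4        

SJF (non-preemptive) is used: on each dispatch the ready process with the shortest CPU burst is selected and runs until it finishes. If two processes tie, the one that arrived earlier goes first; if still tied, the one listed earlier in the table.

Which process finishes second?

P2

Gantt: | P0 0-9 | P2 9-13 | P3 13-17 | P1 17-26 |
Completion: P0=9  P1=26  P2=13  P3=17
Turnaround (C−A): P0=9  P1=23  P2=8  P3=11
Finish order: P0 → P2 → P3 → P1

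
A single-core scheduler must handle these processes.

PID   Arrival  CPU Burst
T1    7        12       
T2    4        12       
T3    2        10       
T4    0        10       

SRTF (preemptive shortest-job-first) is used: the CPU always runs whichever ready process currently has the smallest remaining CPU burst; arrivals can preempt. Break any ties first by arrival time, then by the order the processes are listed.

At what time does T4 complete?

10

Gantt: | T4 0-10 | T3 10-20 | T2 20-32 | T1 32-44 |
Completion: T1=44  T2=32  T3=20  T4=10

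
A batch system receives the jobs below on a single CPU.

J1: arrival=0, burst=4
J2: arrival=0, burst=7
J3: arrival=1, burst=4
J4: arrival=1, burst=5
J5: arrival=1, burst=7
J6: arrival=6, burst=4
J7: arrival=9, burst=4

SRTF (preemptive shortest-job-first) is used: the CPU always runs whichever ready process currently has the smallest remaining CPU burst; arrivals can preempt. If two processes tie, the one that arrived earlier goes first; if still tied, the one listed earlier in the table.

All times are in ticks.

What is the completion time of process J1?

4

Schedule: | J1 0-4 | J3 4-8 | J6 8-12 | J7 12-16 | J4 16-21 | J2 21-28 | J5 28-35 |
Completion: J1=4  J2=28  J3=8  J4=21  J5=35  J6=12  J7=16
Turnaround (C−A): J1=4  J2=28  J3=7  J4=20  J5=34  J6=6  J7=7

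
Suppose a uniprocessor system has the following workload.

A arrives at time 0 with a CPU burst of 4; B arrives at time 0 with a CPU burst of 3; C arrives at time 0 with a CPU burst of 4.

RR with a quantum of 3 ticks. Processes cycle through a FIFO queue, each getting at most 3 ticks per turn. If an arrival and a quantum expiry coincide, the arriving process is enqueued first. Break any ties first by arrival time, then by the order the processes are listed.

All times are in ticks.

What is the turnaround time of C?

Gantt: | A 0-3 | B 3-6 | C 6-9 | A 9-10 | C 10-11 |
Completion: A=10  B=6  C=11
Turnaround(C) = completion − arrival = 11 − 0 = 11

11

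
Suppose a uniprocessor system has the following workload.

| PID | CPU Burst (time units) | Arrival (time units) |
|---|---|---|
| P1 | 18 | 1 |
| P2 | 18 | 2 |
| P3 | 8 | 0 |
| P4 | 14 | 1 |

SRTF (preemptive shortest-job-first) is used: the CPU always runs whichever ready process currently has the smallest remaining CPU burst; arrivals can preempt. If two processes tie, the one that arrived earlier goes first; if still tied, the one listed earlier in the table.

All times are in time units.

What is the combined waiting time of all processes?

66

Schedule: | P3 0-8 | P4 8-22 | P1 22-40 | P2 40-58 |
Completion: P1=40  P2=58  P3=8  P4=22
Turnaround (C−A): P1=39  P2=56  P3=8  P4=21
Waiting = turnaround − burst: P1=21, P2=38, P3=0, P4=7
Total waiting = 21 + 38 + 0 + 7 = 66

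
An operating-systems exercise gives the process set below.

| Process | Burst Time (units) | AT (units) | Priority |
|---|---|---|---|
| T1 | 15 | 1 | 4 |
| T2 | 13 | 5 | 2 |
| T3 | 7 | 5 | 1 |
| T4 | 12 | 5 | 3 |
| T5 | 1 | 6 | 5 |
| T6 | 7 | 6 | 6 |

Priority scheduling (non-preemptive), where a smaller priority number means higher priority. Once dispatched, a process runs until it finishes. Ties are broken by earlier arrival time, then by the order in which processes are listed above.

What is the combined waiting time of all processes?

Gantt: | idle 0-1 | T1 1-16 | T3 16-23 | T2 23-36 | T4 36-48 | T5 48-49 | T6 49-56 |
Completion: T1=16  T2=36  T3=23  T4=48  T5=49  T6=56
Turnaround (C−A): T1=15  T2=31  T3=18  T4=43  T5=43  T6=50
Waiting = turnaround − burst: T1=0, T2=18, T3=11, T4=31, T5=42, T6=43
Total waiting = 0 + 18 + 11 + 31 + 42 + 43 = 145

145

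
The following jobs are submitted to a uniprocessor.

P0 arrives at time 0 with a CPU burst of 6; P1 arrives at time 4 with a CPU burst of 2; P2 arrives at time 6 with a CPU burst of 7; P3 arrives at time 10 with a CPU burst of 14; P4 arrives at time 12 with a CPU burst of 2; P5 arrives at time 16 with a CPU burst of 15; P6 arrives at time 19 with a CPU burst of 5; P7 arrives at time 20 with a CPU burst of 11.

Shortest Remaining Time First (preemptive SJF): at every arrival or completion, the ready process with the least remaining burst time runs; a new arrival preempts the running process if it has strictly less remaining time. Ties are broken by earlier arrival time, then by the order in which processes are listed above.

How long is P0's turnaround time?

Timeline: | P0 0-6 | P1 6-8 | P2 8-12 | P4 12-14 | P2 14-17 | P3 17-19 | P6 19-24 | P7 24-35 | P3 35-47 | P5 47-62 |
Completion: P0=6  P1=8  P2=17  P3=47  P4=14  P5=62  P6=24  P7=35
Turnaround (C−A): P0=6  P1=4  P2=11  P3=37  P4=2  P5=46  P6=5  P7=15
Turnaround(P0) = completion − arrival = 6 − 0 = 6

6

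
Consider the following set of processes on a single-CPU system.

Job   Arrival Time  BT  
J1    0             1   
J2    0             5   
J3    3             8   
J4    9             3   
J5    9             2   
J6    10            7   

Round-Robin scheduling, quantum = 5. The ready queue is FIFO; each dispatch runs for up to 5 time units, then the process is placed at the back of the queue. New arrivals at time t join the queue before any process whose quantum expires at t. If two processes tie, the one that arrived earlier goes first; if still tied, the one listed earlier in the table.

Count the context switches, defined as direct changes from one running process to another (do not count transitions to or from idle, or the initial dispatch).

Gantt: | J1 0-1 | J2 1-6 | J3 6-11 | J4 11-14 | J5 14-16 | J6 16-21 | J3 21-24 | J6 24-26 |
Completion: J1=1  J2=6  J3=24  J4=14  J5=16  J6=26

7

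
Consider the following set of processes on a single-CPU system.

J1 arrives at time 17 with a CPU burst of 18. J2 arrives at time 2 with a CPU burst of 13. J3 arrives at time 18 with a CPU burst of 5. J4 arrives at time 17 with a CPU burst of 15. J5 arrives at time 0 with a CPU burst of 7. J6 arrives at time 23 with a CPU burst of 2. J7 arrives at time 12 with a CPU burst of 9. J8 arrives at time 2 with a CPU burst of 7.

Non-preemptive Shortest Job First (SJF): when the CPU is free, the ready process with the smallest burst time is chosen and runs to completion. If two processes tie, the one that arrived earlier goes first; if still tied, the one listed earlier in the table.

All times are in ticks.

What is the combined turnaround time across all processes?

185

Timeline: | J5 0-7 | J8 7-14 | J7 14-23 | J6 23-25 | J3 25-30 | J2 30-43 | J4 43-58 | J1 58-76 |
Completion: J1=76  J2=43  J3=30  J4=58  J5=7  J6=25  J7=23  J8=14
Turnaround = completion − arrival: J1=59, J2=41, J3=12, J4=41, J5=7, J6=2, J7=11, J8=12
Total turnaround = 59 + 41 + 12 + 41 + 7 + 2 + 11 + 12 = 185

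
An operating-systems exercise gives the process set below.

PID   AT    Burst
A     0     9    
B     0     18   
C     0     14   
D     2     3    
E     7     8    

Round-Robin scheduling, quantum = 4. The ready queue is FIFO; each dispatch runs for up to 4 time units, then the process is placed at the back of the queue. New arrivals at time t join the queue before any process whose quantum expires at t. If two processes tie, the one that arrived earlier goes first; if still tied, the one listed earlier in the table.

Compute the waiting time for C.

Schedule: | A 0-4 | B 4-8 | C 8-12 | D 12-15 | A 15-19 | E 19-23 | B 23-27 | C 27-31 | A 31-32 | E 32-36 | B 36-40 | C 40-44 | B 44-48 | C 48-50 | B 50-52 |
Completion: A=32  B=52  C=50  D=15  E=36
Waiting(C) = turnaround − burst = 50 − 14 = 36

36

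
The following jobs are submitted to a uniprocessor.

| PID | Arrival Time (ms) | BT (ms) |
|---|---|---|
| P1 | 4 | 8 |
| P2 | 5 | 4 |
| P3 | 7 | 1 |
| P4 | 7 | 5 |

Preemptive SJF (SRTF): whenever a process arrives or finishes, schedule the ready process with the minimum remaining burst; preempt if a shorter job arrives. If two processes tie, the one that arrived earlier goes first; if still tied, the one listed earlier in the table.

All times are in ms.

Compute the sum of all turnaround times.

32

Gantt: | idle 0-4 | P1 4-5 | P2 5-7 | P3 7-8 | P2 8-10 | P4 10-15 | P1 15-22 |
Completion: P1=22  P2=10  P3=8  P4=15
Turnaround (C−A): P1=18  P2=5  P3=1  P4=8
Turnaround = completion − arrival: P1=18, P2=5, P3=1, P4=8
Total turnaround = 18 + 5 + 1 + 8 = 32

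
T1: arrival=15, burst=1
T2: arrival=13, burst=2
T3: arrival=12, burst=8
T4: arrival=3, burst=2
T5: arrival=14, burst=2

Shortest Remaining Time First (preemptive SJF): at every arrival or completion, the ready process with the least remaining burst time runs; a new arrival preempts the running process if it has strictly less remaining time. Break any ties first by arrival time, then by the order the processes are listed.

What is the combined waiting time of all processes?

Timeline: | idle 0-3 | T4 3-5 | idle 5-12 | T3 12-13 | T2 13-15 | T1 15-16 | T5 16-18 | T3 18-25 |
Completion: T1=16  T2=15  T3=25  T4=5  T5=18
Waiting = turnaround − burst: T1=0, T2=0, T3=5, T4=0, T5=2
Total waiting = 0 + 0 + 5 + 0 + 2 = 7

7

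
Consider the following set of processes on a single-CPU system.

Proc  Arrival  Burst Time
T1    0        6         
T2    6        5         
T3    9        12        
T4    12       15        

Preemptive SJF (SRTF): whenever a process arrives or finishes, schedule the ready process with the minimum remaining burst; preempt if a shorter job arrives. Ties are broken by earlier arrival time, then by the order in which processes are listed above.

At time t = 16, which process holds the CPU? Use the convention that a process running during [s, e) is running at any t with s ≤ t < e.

T3

Schedule: | T1 0-6 | T2 6-11 | T3 11-23 | T4 23-38 |
Completion: T1=6  T2=11  T3=23  T4=38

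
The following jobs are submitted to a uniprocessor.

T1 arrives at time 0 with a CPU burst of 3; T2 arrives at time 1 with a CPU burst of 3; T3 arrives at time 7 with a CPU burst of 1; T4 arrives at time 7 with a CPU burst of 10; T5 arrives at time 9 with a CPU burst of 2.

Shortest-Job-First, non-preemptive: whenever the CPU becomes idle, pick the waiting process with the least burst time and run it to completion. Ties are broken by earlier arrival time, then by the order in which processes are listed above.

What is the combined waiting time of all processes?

12

Schedule: | T1 0-3 | T2 3-6 | idle 6-7 | T3 7-8 | T4 8-18 | T5 18-20 |
Completion: T1=3  T2=6  T3=8  T4=18  T5=20
Turnaround (C−A): T1=3  T2=5  T3=1  T4=11  T5=11
Waiting = turnaround − burst: T1=0, T2=2, T3=0, T4=1, T5=9
Total waiting = 0 + 2 + 0 + 1 + 9 = 12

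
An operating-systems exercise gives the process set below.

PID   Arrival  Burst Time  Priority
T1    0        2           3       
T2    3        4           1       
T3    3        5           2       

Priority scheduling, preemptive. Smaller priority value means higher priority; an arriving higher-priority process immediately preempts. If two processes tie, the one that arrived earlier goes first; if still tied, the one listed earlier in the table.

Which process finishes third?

Schedule: | T1 0-2 | idle 2-3 | T2 3-7 | T3 7-12 |
Completion: T1=2  T2=7  T3=12
Finish order: T1 → T2 → T3

T3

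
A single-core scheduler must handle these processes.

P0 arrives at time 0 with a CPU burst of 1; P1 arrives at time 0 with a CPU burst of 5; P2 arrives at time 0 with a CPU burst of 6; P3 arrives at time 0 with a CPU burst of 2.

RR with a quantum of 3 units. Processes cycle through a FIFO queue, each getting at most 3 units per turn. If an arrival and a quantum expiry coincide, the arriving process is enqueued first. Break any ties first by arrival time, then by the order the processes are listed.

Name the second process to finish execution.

P3

Schedule: | P0 0-1 | P1 1-4 | P2 4-7 | P3 7-9 | P1 9-11 | P2 11-14 |
Completion: P0=1  P1=11  P2=14  P3=9
Finish order: P0 → P3 → P1 → P2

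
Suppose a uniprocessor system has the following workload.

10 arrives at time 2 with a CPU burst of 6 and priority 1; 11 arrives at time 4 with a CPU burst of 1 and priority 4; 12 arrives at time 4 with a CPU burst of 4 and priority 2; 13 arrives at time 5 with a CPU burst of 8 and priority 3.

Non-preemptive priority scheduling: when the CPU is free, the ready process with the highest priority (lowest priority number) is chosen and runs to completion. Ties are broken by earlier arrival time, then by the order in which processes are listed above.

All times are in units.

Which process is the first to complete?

10

Gantt: | idle 0-2 | 10 2-8 | 12 8-12 | 13 12-20 | 11 20-21 |
Completion: 10=8  11=21  12=12  13=20
Finish order: 10 → 12 → 13 → 11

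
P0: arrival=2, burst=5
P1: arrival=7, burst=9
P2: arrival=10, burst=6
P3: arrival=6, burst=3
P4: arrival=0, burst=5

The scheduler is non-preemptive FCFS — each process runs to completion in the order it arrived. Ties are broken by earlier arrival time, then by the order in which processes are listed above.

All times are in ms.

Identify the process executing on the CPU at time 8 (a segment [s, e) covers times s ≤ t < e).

P0

Gantt: | P4 0-5 | P0 5-10 | P3 10-13 | P1 13-22 | P2 22-28 |
Completion: P0=10  P1=22  P2=28  P3=13  P4=5
Turnaround (C−A): P0=8  P1=15  P2=18  P3=7  P4=5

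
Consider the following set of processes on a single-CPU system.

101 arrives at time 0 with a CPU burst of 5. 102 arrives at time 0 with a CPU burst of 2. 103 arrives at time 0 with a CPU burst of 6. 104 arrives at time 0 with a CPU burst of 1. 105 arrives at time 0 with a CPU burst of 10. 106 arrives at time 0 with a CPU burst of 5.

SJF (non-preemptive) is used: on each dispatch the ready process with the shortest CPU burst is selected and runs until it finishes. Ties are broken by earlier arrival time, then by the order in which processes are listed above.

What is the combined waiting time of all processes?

Timeline: | 104 0-1 | 102 1-3 | 101 3-8 | 106 8-13 | 103 13-19 | 105 19-29 |
Completion: 101=8  102=3  103=19  104=1  105=29  106=13
Waiting = turnaround − burst: 101=3, 102=1, 103=13, 104=0, 105=19, 106=8
Total waiting = 3 + 1 + 13 + 0 + 19 + 8 = 44

44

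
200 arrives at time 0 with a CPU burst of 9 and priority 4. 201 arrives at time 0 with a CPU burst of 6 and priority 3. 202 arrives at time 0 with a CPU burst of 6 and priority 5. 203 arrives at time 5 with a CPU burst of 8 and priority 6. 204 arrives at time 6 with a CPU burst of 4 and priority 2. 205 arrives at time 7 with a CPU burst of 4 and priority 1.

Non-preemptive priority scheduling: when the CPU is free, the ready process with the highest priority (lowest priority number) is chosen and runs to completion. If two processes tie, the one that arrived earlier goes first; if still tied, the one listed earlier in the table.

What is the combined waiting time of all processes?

Gantt: | 201 0-6 | 204 6-10 | 205 10-14 | 200 14-23 | 202 23-29 | 203 29-37 |
Completion: 200=23  201=6  202=29  203=37  204=10  205=14
Waiting = turnaround − burst: 200=14, 201=0, 202=23, 203=24, 204=0, 205=3
Total waiting = 14 + 0 + 23 + 24 + 0 + 3 = 64

64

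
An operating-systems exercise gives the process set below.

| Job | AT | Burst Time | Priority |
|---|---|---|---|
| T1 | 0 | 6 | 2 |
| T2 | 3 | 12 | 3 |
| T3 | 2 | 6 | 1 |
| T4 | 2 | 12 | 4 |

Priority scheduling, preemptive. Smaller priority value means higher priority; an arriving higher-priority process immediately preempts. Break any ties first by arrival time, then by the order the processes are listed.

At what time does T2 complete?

24

Timeline: | T1 0-2 | T3 2-8 | T1 8-12 | T2 12-24 | T4 24-36 |
Completion: T1=12  T2=24  T3=8  T4=36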